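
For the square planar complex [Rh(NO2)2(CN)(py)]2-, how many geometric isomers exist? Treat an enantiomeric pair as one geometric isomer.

2

In a square planar complex each vertex has one trans partner and two cis neighbours.
There are 2 geometric isomers: NO2 cis; NO2 trans.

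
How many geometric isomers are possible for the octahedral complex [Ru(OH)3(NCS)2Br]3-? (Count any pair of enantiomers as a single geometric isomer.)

3

The distinct arrangements are (3 in all): OH mer, NCS cis; OH mer, NCS trans; OH fac, NCS cis.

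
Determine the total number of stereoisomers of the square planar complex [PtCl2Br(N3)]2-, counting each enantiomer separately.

2

The distinct arrangements are (2 in all): Cl cis; Cl trans.
Each arrangement has an internal mirror plane or centre of symmetry, so none is chiral.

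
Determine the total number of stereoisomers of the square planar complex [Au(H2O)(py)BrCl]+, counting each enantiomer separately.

Working through the distinct placements yields 3 geometric isomers: (Br/H2O trans, Cl/py trans); (Br/py trans, Cl/H2O trans); (Br/Cl trans, H2O/py trans).
Each arrangement has an internal mirror plane or centre of symmetry, so none is chiral.

3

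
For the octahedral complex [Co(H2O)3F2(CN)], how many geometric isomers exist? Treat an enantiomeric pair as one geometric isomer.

3

Working through the distinct placements yields 3 geometric isomers: H2O mer, F cis; H2O mer, F trans; H2O fac, F cis.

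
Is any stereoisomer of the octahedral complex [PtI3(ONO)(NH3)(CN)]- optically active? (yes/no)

yes

In an octahedral complex each vertex has one trans partner and four cis neighbours.
The distinct arrangements are (4 in all): I mer (3 arrangements); I fac (chiral).
One of these lacks any improper symmetry element and so occurs as an enantiomeric pair, giving 4 + 1 = 5 stereoisomers in total.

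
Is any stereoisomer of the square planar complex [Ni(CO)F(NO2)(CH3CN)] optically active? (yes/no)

A square has two trans pairs of vertices; adjacent vertices are cis.
There are 3 geometric isomers: (CH3CN/F trans, CO/NO2 trans); (CH3CN/NO2 trans, CO/F trans); (CH3CN/CO trans, F/NO2 trans).
Each arrangement has an internal mirror plane or centre of symmetry, so none is chiral.

no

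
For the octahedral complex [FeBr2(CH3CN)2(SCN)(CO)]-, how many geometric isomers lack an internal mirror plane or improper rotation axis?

The six octahedral sites form three mutually perpendicular trans pairs.
There are 6 geometric isomers: Br trans, CH3CN trans; Br trans, CH3CN cis; Br cis, CH3CN cis (3 arrangements, 2 chiral); Br cis, CH3CN trans.
Of these, 2 lack any improper symmetry element and so occur as enantiomeric pairs, giving 6 + 2 = 8 stereoisomers in total.

2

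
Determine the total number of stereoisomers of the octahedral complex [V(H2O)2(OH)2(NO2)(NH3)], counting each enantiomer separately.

The six octahedral sites form three mutually perpendicular trans pairs.
There are 6 geometric isomers: H2O trans, OH trans; H2O trans, OH cis; H2O cis, OH trans; H2O cis, OH cis (3 arrangements, 2 chiral).
Of these, 2 lack any improper symmetry element and so occur as enantiomeric pairs, giving 6 + 2 = 8 stereoisomers in total.

8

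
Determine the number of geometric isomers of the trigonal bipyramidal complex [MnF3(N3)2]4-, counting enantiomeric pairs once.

3

A trigonal bipyramid has two axial and three equatorial sites, which are chemically inequivalent.
Working through the distinct placements yields 3 geometric isomers: N3 both equatorial; N3 one axial, one equatorial; N3 both axial.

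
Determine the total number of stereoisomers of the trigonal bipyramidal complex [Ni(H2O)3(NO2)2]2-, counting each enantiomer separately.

3

Working through the distinct placements yields 3 geometric isomers: NO2 both equatorial; NO2 one axial, one equatorial; NO2 both axial.
Each arrangement has an internal mirror plane or centre of symmetry, so none is chiral.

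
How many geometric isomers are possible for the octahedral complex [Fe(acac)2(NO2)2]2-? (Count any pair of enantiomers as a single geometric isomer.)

The six octahedral sites form three mutually perpendicular trans pairs.
Each acac is bidentate and must span two cis positions.
There are 2 geometric isomers: NO2 trans; NO2 cis (chiral).

2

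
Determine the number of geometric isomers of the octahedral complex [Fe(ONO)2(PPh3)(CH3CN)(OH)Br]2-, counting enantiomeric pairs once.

9

Systematic enumeration (placing each ligand type in turn and discarding arrangements equivalent by rotation or reflection) gives 9 geometric isomers.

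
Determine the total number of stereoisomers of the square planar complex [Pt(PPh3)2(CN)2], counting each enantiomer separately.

2

A square has two trans pairs of vertices; adjacent vertices are cis.
The distinct arrangements are (2 in all): PPh3 cis; PPh3 trans.
Each arrangement has an internal mirror plane or centre of symmetry, so none is chiral.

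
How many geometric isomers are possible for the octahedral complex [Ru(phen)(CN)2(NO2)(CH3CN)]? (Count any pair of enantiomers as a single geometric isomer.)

4

An octahedron has six vertices in three trans pairs; every non-trans pair is cis.
Each phen is bidentate and must span two cis positions.
Systematic placement gives 4 geometric isomers: CN cis (3 arrangements, 2 chiral); CN trans.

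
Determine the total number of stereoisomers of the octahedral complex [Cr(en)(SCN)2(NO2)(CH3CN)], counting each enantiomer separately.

Each en is bidentate and must span two cis positions.
There are 4 geometric isomers: SCN cis (3 arrangements, 2 chiral); SCN trans.
Of these, 2 lack any improper symmetry element and so occur as enantiomeric pairs, giving 4 + 2 = 6 stereoisomers in total.

6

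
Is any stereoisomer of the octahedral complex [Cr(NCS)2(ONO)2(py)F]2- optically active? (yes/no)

yes

In an octahedral complex each vertex has one trans partner and four cis neighbours.
Systematic placement gives 6 geometric isomers: NCS cis, ONO cis (3 arrangements, 2 chiral); NCS cis, ONO trans; NCS trans, ONO cis; NCS trans, ONO trans.
Of these, 2 lack any improper symmetry element and so occur as enantiomeric pairs, giving 6 + 2 = 8 stereoisomers in total.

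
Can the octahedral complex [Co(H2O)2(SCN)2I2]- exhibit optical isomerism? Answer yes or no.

In an octahedral complex each vertex has one trans partner and four cis neighbours.
There are 5 geometric isomers: H2O trans, SCN trans, I trans; H2O trans, SCN cis, I cis; H2O cis, SCN trans, I cis; H2O cis, SCN cis, I cis (chiral); H2O cis, SCN cis, I trans.
One of these lacks any improper symmetry element and so occurs as an enantiomeric pair, giving 5 + 1 = 6 stereoisomers in total.

yes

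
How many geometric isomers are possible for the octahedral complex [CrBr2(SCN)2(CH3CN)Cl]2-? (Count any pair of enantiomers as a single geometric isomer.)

6

An octahedron has six vertices in three trans pairs; every non-trans pair is cis.
The distinct arrangements are (6 in all): Br trans, SCN trans; Br trans, SCN cis; Br cis, SCN trans; Br cis, SCN cis (3 arrangements, 2 chiral).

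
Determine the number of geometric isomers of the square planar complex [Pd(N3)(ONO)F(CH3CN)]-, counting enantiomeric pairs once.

3

Systematic placement gives 3 geometric isomers: (CH3CN/N3 trans, F/ONO trans); (CH3CN/ONO trans, F/N3 trans); (CH3CN/F trans, N3/ONO trans).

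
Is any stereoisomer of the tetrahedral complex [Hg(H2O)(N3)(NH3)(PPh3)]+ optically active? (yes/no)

yes

In a tetrahedral complex all four positions are equivalent and every pair of ligands is adjacent — there is no cis/trans distinction.
Only one geometric arrangement is possible; it has no improper symmetry element, so it exists as a pair of enantiomers (2 stereoisomers).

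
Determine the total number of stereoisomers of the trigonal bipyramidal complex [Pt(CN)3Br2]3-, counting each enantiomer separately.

3

A trigonal bipyramid has two axial and three equatorial sites, which are chemically inequivalent.
There are 3 geometric isomers: Br both axial; Br one axial, one equatorial; Br both equatorial.
Each arrangement has an internal mirror plane or centre of symmetry, so none is chiral.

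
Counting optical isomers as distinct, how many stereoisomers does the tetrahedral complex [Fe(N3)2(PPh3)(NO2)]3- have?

1

All four vertices of a tetrahedron are equivalent and mutually adjacent, so cis/trans isomerism cannot arise.
Only one geometric arrangement is possible.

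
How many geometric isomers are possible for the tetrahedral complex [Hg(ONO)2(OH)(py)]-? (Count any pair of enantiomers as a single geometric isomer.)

1

In a tetrahedral complex all four positions are equivalent and every pair of ligands is adjacent — there is no cis/trans distinction.
Only one geometric arrangement is possible.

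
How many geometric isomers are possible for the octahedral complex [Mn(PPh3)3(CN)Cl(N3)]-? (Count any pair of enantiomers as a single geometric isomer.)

4

Systematic placement gives 4 geometric isomers: PPh3 mer (3 arrangements); PPh3 fac (chiral).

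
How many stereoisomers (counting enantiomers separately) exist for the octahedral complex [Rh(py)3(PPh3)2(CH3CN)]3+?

An octahedron has six vertices in three trans pairs; every non-trans pair is cis.
Systematic placement gives 3 geometric isomers: py mer, PPh3 cis; py mer, PPh3 trans; py fac, PPh3 cis.
Each arrangement has an internal mirror plane or centre of symmetry, so none is chiral.

3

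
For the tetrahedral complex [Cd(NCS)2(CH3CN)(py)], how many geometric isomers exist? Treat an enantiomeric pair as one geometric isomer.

1

In a tetrahedral complex all four positions are equivalent and every pair of ligands is adjacent — there is no cis/trans distinction.
Only one geometric arrangement is possible.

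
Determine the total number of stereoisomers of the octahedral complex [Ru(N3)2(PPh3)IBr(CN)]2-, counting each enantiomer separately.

15

In an octahedral complex each vertex has one trans partner and four cis neighbours.
Systematic enumeration (placing each ligand type in turn and discarding arrangements equivalent by rotation or reflection) gives 9 geometric isomers.
Of these, 6 lack any improper symmetry element and so occur as enantiomeric pairs, giving 9 + 6 = 15 stereoisomers in total.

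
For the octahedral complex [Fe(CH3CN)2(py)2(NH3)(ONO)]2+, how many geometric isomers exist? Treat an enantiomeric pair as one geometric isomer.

An octahedron has six vertices in three trans pairs; every non-trans pair is cis.
There are 6 geometric isomers: CH3CN trans, py trans; CH3CN trans, py cis; CH3CN cis, py trans; CH3CN cis, py cis (3 arrangements, 2 chiral).

6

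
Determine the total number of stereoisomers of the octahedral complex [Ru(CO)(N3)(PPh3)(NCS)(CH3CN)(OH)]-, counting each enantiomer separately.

30

In an octahedral complex each vertex has one trans partner and four cis neighbours.
Exhaustive case analysis gives 15 geometric isomers.
Of these, 15 lack any improper symmetry element and so occur as enantiomeric pairs, giving 15 + 15 = 30 stereoisomers in total.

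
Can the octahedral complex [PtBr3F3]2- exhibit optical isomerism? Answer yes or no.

Systematic placement gives 2 geometric isomers: Br mer; Br fac.
Each arrangement has an internal mirror plane or centre of symmetry, so none is chiral.

no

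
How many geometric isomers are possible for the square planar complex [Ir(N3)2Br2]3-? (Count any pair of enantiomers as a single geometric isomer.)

2

A square has two trans pairs of vertices; adjacent vertices are cis.
There are 2 geometric isomers: N3 cis; N3 trans.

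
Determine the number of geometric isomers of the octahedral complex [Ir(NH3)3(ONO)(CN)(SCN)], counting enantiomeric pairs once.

4

An octahedron has six vertices in three trans pairs; every non-trans pair is cis.
There are 4 geometric isomers: NH3 mer (3 arrangements); NH3 fac (chiral).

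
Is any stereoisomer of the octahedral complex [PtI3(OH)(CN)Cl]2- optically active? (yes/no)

yes

In an octahedral complex each vertex has one trans partner and four cis neighbours.
Systematic placement gives 4 geometric isomers: I mer (3 arrangements); I fac (chiral).
One of these lacks any improper symmetry element and so occurs as an enantiomeric pair, giving 4 + 1 = 5 stereoisomers in total.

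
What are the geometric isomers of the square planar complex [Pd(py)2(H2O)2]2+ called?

Working through the distinct placements yields 2 geometric isomers: py cis; py trans.

cis and trans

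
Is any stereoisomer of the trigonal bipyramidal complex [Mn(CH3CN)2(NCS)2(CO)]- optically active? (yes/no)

yes

A trigonal bipyramid has two axial and three equatorial sites, which are chemically inequivalent.
Placing the ligands in turn and identifying arrangements related by rotation or reflection leaves 5 distinct geometric isomers.
One of these lacks any improper symmetry element and so occurs as an enantiomeric pair, giving 5 + 1 = 6 stereoisomers in total.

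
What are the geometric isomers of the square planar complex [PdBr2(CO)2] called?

In a square planar complex each vertex has one trans partner and two cis neighbours.
There are 2 geometric isomers: Br cis; Br trans.

cis and trans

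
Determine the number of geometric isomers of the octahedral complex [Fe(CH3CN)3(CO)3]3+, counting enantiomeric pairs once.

There are 2 geometric isomers: CH3CN mer; CH3CN fac.

2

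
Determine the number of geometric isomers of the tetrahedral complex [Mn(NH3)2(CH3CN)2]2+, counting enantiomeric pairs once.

1

Only one geometric arrangement is possible.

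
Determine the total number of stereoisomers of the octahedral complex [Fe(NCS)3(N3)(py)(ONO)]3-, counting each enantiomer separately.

The distinct arrangements are (4 in all): NCS mer (3 arrangements); NCS fac (chiral).
One of these lacks any improper symmetry element and so occurs as an enantiomeric pair, giving 4 + 1 = 5 stereoisomers in total.

5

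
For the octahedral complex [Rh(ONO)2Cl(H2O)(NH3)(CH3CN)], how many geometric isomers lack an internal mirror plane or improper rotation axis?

6

The six octahedral sites form three mutually perpendicular trans pairs.
Placing the ligands in turn and identifying arrangements related by rotation or reflection leaves 9 distinct geometric isomers.
Of these, 6 lack any improper symmetry element and so occur as enantiomeric pairs, giving 9 + 6 = 15 stereoisomers in total.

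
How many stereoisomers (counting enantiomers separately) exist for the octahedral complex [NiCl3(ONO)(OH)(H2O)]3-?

5

An octahedron has six vertices in three trans pairs; every non-trans pair is cis.
Systematic placement gives 4 geometric isomers: Cl mer (3 arrangements); Cl fac (chiral).
One of these lacks any improper symmetry element and so occurs as an enantiomeric pair, giving 4 + 1 = 5 stereoisomers in total.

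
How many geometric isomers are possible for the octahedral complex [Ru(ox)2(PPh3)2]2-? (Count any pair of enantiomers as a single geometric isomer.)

The six octahedral sites form three mutually perpendicular trans pairs.
Each ox is bidentate and must span two cis positions.
Systematic placement gives 2 geometric isomers: PPh3 trans; PPh3 cis (chiral).

2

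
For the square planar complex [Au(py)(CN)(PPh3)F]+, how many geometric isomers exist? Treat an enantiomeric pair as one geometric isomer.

In a square planar complex each vertex has one trans partner and two cis neighbours.
Systematic placement gives 3 geometric isomers: (CN/PPh3 trans, F/py trans); (CN/py trans, F/PPh3 trans); (CN/F trans, PPh3/py trans).

3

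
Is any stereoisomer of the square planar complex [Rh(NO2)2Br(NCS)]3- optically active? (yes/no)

no

A square has two trans pairs of vertices; adjacent vertices are cis.
The distinct arrangements are (2 in all): NO2 cis; NO2 trans.
Each arrangement has an internal mirror plane or centre of symmetry, so none is chiral.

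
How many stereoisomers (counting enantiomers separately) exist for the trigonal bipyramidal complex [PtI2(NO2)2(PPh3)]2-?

6

A trigonal bipyramid has two axial and three equatorial sites, which are chemically inequivalent.
Placing the ligands in turn and identifying arrangements related by rotation or reflection leaves 5 distinct geometric isomers.
One of these lacks any improper symmetry element and so occurs as an enantiomeric pair, giving 5 + 1 = 6 stereoisomers in total.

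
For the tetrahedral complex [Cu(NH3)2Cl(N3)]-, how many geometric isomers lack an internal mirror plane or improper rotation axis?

0

Only one geometric arrangement is possible.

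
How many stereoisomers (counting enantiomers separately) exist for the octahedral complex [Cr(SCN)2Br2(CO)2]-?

6

The distinct arrangements are (5 in all): SCN trans, Br trans, CO trans; SCN cis, Br trans, CO cis; SCN trans, Br cis, CO cis; SCN cis, Br cis, CO cis (chiral); SCN cis, Br cis, CO trans.
One of these lacks any improper symmetry element and so occurs as an enantiomeric pair, giving 5 + 1 = 6 stereoisomers in total.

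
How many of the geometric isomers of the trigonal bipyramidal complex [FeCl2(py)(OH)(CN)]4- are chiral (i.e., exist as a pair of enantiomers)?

3

A trigonal bipyramid has two axial and three equatorial sites, which are chemically inequivalent.
Exhaustive case analysis gives 7 geometric isomers.
Of these, 3 lack any improper symmetry element and so occur as enantiomeric pairs, giving 7 + 3 = 10 stereoisomers in total.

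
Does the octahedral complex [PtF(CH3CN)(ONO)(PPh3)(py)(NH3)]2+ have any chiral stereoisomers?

yes

In an octahedral complex each vertex has one trans partner and four cis neighbours.
Placing the ligands in turn and identifying arrangements related by rotation or reflection leaves 15 distinct geometric isomers.
Of these, 15 lack any improper symmetry element and so occur as enantiomeric pairs, giving 15 + 15 = 30 stereoisomers in total.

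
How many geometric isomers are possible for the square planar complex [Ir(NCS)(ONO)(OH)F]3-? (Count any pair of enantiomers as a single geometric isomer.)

There are 3 geometric isomers: (F/OH trans, NCS/ONO trans); (F/ONO trans, NCS/OH trans); (F/NCS trans, OH/ONO trans).

3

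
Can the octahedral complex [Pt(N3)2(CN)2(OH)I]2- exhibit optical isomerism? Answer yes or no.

The six octahedral sites form three mutually perpendicular trans pairs.
There are 6 geometric isomers: N3 cis, CN trans; N3 trans, CN trans; N3 cis, CN cis (3 arrangements, 2 chiral); N3 trans, CN cis.
Of these, 2 lack any improper symmetry element and so occur as enantiomeric pairs, giving 6 + 2 = 8 stereoisomers in total.

yes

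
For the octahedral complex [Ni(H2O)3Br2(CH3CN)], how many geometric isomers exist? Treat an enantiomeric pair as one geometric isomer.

3

An octahedron has six vertices in three trans pairs; every non-trans pair is cis.
Systematic placement gives 3 geometric isomers: H2O mer, Br trans; H2O mer, Br cis; H2O fac, Br cis.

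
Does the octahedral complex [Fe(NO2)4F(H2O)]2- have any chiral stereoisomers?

The six octahedral sites form three mutually perpendicular trans pairs.
Working through the distinct placements yields 2 geometric isomers: F and H2O mutually trans; F and H2O mutually cis.
Each arrangement has an internal mirror plane or centre of symmetry, so none is chiral.

no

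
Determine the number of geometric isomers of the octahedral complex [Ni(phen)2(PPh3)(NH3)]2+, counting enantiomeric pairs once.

2

Each phen is bidentate and must span two cis positions.
There are 2 geometric isomers: PPh3 and NH3 mutually trans; PPh3 and NH3 mutually cis (chiral).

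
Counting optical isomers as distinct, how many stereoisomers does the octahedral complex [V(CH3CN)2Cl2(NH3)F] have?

In an octahedral complex each vertex has one trans partner and four cis neighbours.
Working through the distinct placements yields 6 geometric isomers: CH3CN trans, Cl trans; CH3CN trans, Cl cis; CH3CN cis, Cl cis (3 arrangements, 2 chiral); CH3CN cis, Cl trans.
Of these, 2 lack any improper symmetry element and so occur as enantiomeric pairs, giving 6 + 2 = 8 stereoisomers in total.

8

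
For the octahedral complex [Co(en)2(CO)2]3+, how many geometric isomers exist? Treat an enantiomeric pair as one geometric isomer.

2

Each en is bidentate and must span two cis positions.
Systematic placement gives 2 geometric isomers: CO trans; CO cis (chiral).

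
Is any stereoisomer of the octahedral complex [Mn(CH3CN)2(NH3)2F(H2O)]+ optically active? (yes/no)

yes

In an octahedral complex each vertex has one trans partner and four cis neighbours.
The distinct arrangements are (6 in all): CH3CN trans, NH3 trans; CH3CN trans, NH3 cis; CH3CN cis, NH3 trans; CH3CN cis, NH3 cis (3 arrangements, 2 chiral).
Of these, 2 lack any improper symmetry element and so occur as enantiomeric pairs, giving 6 + 2 = 8 stereoisomers in total.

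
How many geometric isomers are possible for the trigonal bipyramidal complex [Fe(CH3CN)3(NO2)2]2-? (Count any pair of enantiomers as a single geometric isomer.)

A trigonal bipyramid has two axial and three equatorial sites, which are chemically inequivalent.
Working through the distinct placements yields 3 geometric isomers: NO2 both equatorial; NO2 one axial, one equatorial; NO2 both axial.

3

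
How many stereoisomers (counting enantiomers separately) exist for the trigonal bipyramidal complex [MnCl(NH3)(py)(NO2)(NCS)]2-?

20

A trigonal bipyramid has two axial and three equatorial sites, which are chemically inequivalent.
Systematic enumeration (placing each ligand type in turn and discarding arrangements equivalent by rotation or reflection) gives 10 geometric isomers.
Of these, 10 lack any improper symmetry element and so occur as enantiomeric pairs, giving 10 + 10 = 20 stereoisomers in total.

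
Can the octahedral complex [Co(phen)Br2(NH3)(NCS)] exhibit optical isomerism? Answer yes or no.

An octahedron has six vertices in three trans pairs; every non-trans pair is cis.
Each phen is bidentate and must span two cis positions.
Working through the distinct placements yields 4 geometric isomers: Br trans; Br cis (3 arrangements, 2 chiral).
Of these, 2 lack any improper symmetry element and so occur as enantiomeric pairs, giving 4 + 2 = 6 stereoisomers in total.

yes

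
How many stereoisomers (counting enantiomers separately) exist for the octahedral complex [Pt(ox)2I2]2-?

3

Each ox is bidentate and must span two cis positions.
Systematic placement gives 2 geometric isomers: I trans; I cis (chiral).
One of these lacks any improper symmetry element and so occurs as an enantiomeric pair, giving 2 + 1 = 3 stereoisomers in total.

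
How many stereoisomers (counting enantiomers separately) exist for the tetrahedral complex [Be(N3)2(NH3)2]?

1

In a tetrahedral complex all four positions are equivalent and every pair of ligands is adjacent — there is no cis/trans distinction.
Only one geometric arrangement is possible.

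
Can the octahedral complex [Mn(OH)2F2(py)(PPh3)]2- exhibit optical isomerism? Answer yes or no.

yes

There are 6 geometric isomers: OH trans, F trans; OH cis, F trans; OH cis, F cis (3 arrangements, 2 chiral); OH trans, F cis.
Of these, 2 lack any improper symmetry element and so occur as enantiomeric pairs, giving 6 + 2 = 8 stereoisomers in total.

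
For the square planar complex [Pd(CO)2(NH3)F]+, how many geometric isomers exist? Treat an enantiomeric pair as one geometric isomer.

2

In a square planar complex each vertex has one trans partner and two cis neighbours.
Working through the distinct placements yields 2 geometric isomers: CO cis; CO trans.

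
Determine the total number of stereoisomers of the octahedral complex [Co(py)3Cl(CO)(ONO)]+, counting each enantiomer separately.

5

In an octahedral complex each vertex has one trans partner and four cis neighbours.
Working through the distinct placements yields 4 geometric isomers: py mer (3 arrangements); py fac (chiral).
One of these lacks any improper symmetry element and so occurs as an enantiomeric pair, giving 4 + 1 = 5 stereoisomers in total.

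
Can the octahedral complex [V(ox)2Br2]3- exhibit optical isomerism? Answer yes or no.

Each ox is bidentate and must span two cis positions.
The distinct arrangements are (2 in all): Br trans; Br cis (chiral).
One of these lacks any improper symmetry element and so occurs as an enantiomeric pair, giving 2 + 1 = 3 stereoisomers in total.

yes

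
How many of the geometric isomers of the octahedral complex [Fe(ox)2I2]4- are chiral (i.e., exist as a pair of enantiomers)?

The six octahedral sites form three mutually perpendicular trans pairs.
Each ox is bidentate and must span two cis positions.
There are 2 geometric isomers: I trans; I cis (chiral).
One of these lacks any improper symmetry element and so occurs as an enantiomeric pair, giving 2 + 1 = 3 stereoisomers in total.

1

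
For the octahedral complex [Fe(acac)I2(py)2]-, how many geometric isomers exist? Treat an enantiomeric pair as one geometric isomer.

In an octahedral complex each vertex has one trans partner and four cis neighbours.
Each acac is bidentate and must span two cis positions.
Working through the distinct placements yields 3 geometric isomers: I trans, py cis; I cis, py trans; I cis, py cis (chiral).

3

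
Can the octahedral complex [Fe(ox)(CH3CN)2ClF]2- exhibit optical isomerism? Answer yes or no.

An octahedron has six vertices in three trans pairs; every non-trans pair is cis.
Each ox is bidentate and must span two cis positions.
The distinct arrangements are (4 in all): CH3CN trans; CH3CN cis (3 arrangements, 2 chiral).
Of these, 2 lack any improper symmetry element and so occur as enantiomeric pairs, giving 4 + 2 = 6 stereoisomers in total.

yes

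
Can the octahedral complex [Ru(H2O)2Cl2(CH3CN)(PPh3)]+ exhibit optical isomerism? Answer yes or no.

yes

There are 6 geometric isomers: H2O cis, Cl cis (3 arrangements, 2 chiral); H2O trans, Cl cis; H2O cis, Cl trans; H2O trans, Cl trans.
Of these, 2 lack any improper symmetry element and so occur as enantiomeric pairs, giving 6 + 2 = 8 stereoisomers in total.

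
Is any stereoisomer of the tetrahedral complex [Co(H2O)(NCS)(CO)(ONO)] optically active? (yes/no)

All four vertices of a tetrahedron are equivalent and mutually adjacent, so cis/trans isomerism cannot arise.
Only one geometric arrangement is possible; it has no improper symmetry element, so it exists as a pair of enantiomers (2 stereoisomers).

yes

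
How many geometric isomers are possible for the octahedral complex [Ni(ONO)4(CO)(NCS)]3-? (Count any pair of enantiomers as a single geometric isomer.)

2

The six octahedral sites form three mutually perpendicular trans pairs.
The distinct arrangements are (2 in all): CO and NCS mutually trans; CO and NCS mutually cis.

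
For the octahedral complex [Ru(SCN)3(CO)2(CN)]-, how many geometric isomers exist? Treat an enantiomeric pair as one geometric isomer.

An octahedron has six vertices in three trans pairs; every non-trans pair is cis.
Systematic placement gives 3 geometric isomers: SCN mer, CO cis; SCN mer, CO trans; SCN fac, CO cis.

3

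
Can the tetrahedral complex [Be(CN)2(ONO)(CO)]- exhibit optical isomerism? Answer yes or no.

no

All four vertices of a tetrahedron are equivalent and mutually adjacent, so cis/trans isomerism cannot arise.
Only one geometric arrangement is possible.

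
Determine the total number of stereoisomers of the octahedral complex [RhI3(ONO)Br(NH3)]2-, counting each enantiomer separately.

In an octahedral complex each vertex has one trans partner and four cis neighbours.
Systematic placement gives 4 geometric isomers: I mer (3 arrangements); I fac (chiral).
One of these lacks any improper symmetry element and so occurs as an enantiomeric pair, giving 4 + 1 = 5 stereoisomers in total.

5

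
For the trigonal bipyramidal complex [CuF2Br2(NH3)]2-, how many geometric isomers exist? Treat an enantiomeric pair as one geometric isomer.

Placing the ligands in turn and identifying arrangements related by rotation or reflection leaves 5 distinct geometric isomers.

5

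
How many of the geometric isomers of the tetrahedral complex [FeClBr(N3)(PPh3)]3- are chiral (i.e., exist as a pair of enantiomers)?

All four vertices of a tetrahedron are equivalent and mutually adjacent, so cis/trans isomerism cannot arise.
Only one geometric arrangement is possible; it has no improper symmetry element, so it exists as a pair of enantiomers (2 stereoisomers).

1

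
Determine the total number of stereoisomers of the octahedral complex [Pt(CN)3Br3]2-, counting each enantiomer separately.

The six octahedral sites form three mutually perpendicular trans pairs.
There are 2 geometric isomers: CN mer; CN fac.
Each arrangement has an internal mirror plane or centre of symmetry, so none is chiral.

2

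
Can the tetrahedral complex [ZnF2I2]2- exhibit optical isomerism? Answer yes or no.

no

All four vertices of a tetrahedron are equivalent and mutually adjacent, so cis/trans isomerism cannot arise.
Only one geometric arrangement is possible.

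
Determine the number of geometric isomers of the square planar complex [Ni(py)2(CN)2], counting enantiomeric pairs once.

2

A square has two trans pairs of vertices; adjacent vertices are cis.
There are 2 geometric isomers: py cis; py trans.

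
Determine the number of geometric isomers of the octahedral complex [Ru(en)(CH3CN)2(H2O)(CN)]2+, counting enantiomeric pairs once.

In an octahedral complex each vertex has one trans partner and four cis neighbours.
Each en is bidentate and must span two cis positions.
Working through the distinct placements yields 4 geometric isomers: CH3CN trans; CH3CN cis (3 arrangements, 2 chiral).

4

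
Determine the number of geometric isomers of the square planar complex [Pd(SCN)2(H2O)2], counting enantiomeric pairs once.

In a square planar complex each vertex has one trans partner and two cis neighbours.
Working through the distinct placements yields 2 geometric isomers: SCN cis; SCN trans.

2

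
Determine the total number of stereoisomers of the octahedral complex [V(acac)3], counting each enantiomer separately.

2

In an octahedral complex each vertex has one trans partner and four cis neighbours.
Each acac is bidentate and must span two cis positions.
Only one geometric arrangement is possible; it has no improper symmetry element, so it exists as a pair of enantiomers (2 stereoisomers).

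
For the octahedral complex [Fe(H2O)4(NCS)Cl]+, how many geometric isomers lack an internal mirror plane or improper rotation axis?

0

There are 2 geometric isomers: NCS and Cl mutually cis; NCS and Cl mutually trans.
Each arrangement has an internal mirror plane or centre of symmetry, so none is chiral.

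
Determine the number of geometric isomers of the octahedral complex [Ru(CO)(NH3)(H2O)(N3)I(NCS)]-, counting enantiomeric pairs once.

An octahedron has six vertices in three trans pairs; every non-trans pair is cis.
Systematic enumeration (placing each ligand type in turn and discarding arrangements equivalent by rotation or reflection) gives 15 geometric isomers.

15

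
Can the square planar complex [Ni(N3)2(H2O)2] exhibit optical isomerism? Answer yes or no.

A square has two trans pairs of vertices; adjacent vertices are cis.
Systematic placement gives 2 geometric isomers: N3 cis; N3 trans.
Each arrangement has an internal mirror plane or centre of symmetry, so none is chiral.

no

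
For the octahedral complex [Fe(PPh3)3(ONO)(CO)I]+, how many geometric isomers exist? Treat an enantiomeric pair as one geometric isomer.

4

An octahedron has six vertices in three trans pairs; every non-trans pair is cis.
There are 4 geometric isomers: PPh3 mer (3 arrangements); PPh3 fac (chiral).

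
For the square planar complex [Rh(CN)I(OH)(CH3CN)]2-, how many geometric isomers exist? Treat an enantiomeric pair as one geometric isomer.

Systematic placement gives 3 geometric isomers: (CH3CN/I trans, CN/OH trans); (CH3CN/OH trans, CN/I trans); (CH3CN/CN trans, I/OH trans).

3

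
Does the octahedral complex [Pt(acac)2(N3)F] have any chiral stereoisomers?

yes

An octahedron has six vertices in three trans pairs; every non-trans pair is cis.
Each acac is bidentate and must span two cis positions.
Working through the distinct placements yields 2 geometric isomers: N3 and F mutually trans; N3 and F mutually cis (chiral).
One of these lacks any improper symmetry element and so occurs as an enantiomeric pair, giving 2 + 1 = 3 stereoisomers in total.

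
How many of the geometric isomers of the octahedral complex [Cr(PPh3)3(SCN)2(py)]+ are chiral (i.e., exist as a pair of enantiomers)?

0

The six octahedral sites form three mutually perpendicular trans pairs.
Working through the distinct placements yields 3 geometric isomers: PPh3 mer, SCN cis; PPh3 mer, SCN trans; PPh3 fac, SCN cis.
Each arrangement has an internal mirror plane or centre of symmetry, so none is chiral.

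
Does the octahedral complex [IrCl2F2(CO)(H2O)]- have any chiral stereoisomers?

The six octahedral sites form three mutually perpendicular trans pairs.
The distinct arrangements are (6 in all): Cl cis, F cis (3 arrangements, 2 chiral); Cl cis, F trans; Cl trans, F cis; Cl trans, F trans.
Of these, 2 lack any improper symmetry element and so occur as enantiomeric pairs, giving 6 + 2 = 8 stereoisomers in total.

yes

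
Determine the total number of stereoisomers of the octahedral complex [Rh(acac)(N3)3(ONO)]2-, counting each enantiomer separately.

Each acac is bidentate and must span two cis positions.
Systematic placement gives 2 geometric isomers: N3 mer; N3 fac.
Each arrangement has an internal mirror plane or centre of symmetry, so none is chiral.

2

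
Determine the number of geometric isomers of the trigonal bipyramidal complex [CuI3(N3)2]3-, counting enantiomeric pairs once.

A trigonal bipyramid has two axial and three equatorial sites, which are chemically inequivalent.
The distinct arrangements are (3 in all): N3 both equatorial; N3 one axial, one equatorial; N3 both axial.

3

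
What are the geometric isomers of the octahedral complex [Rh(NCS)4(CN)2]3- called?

The six octahedral sites form three mutually perpendicular trans pairs.
There are 2 geometric isomers: CN trans; CN cis.

cis and trans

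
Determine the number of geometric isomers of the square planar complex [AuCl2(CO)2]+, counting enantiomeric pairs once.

2

Systematic placement gives 2 geometric isomers: Cl cis; Cl trans.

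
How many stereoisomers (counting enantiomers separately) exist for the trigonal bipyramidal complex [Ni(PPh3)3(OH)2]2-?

A trigonal bipyramid has two axial and three equatorial sites, which are chemically inequivalent.
There are 3 geometric isomers: OH both axial; OH one axial, one equatorial; OH both equatorial.
Each arrangement has an internal mirror plane or centre of symmetry, so none is chiral.

3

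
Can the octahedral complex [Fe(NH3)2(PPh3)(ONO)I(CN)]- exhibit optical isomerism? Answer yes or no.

yes

An octahedron has six vertices in three trans pairs; every non-trans pair is cis.
Exhaustive case analysis gives 9 geometric isomers.
Of these, 6 lack any improper symmetry element and so occur as enantiomeric pairs, giving 9 + 6 = 15 stereoisomers in total.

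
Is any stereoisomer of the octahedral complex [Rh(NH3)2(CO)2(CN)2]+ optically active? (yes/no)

The six octahedral sites form three mutually perpendicular trans pairs.
Systematic placement gives 5 geometric isomers: NH3 trans, CO trans, CN trans; NH3 cis, CO cis, CN trans; NH3 trans, CO cis, CN cis; NH3 cis, CO cis, CN cis (chiral); NH3 cis, CO trans, CN cis.
One of these lacks any improper symmetry element and so occurs as an enantiomeric pair, giving 5 + 1 = 6 stereoisomers in total.

yes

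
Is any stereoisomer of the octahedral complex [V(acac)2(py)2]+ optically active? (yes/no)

Each acac is bidentate and must span two cis positions.
Working through the distinct placements yields 2 geometric isomers: py trans; py cis (chiral).
One of these lacks any improper symmetry element and so occurs as an enantiomeric pair, giving 2 + 1 = 3 stereoisomers in total.

yes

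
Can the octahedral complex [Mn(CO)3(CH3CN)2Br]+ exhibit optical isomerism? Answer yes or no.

no

The six octahedral sites form three mutually perpendicular trans pairs.
The distinct arrangements are (3 in all): CO mer, CH3CN cis; CO mer, CH3CN trans; CO fac, CH3CN cis.
Each arrangement has an internal mirror plane or centre of symmetry, so none is chiral.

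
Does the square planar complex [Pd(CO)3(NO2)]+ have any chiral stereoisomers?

no

Only one geometric arrangement is possible.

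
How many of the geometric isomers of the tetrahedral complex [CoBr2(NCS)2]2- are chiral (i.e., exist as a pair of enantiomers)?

0

All four vertices of a tetrahedron are equivalent and mutually adjacent, so cis/trans isomerism cannot arise.
Only one geometric arrangement is possible.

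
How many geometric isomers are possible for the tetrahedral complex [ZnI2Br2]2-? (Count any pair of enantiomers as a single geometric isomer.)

Only one geometric arrangement is possible.

1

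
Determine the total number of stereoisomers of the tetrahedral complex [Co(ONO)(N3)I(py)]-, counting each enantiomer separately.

2

In a tetrahedral complex all four positions are equivalent and every pair of ligands is adjacent — there is no cis/trans distinction.
Only one geometric arrangement is possible; it has no improper symmetry element, so it exists as a pair of enantiomers (2 stereoisomers).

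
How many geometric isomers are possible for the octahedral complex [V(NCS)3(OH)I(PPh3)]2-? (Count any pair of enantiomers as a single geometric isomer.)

There are 4 geometric isomers: NCS mer (3 arrangements); NCS fac (chiral).

4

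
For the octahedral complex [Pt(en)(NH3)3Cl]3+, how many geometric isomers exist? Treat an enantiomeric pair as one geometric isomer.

2

The six octahedral sites form three mutually perpendicular trans pairs.
Each en is bidentate and must span two cis positions.
Working through the distinct placements yields 2 geometric isomers: NH3 fac; NH3 mer.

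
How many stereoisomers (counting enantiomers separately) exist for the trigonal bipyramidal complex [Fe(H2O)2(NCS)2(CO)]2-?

6

A trigonal bipyramid has two axial and three equatorial sites, which are chemically inequivalent.
Systematic enumeration (placing each ligand type in turn and discarding arrangements equivalent by rotation or reflection) gives 5 geometric isomers.
One of these lacks any improper symmetry element and so occurs as an enantiomeric pair, giving 5 + 1 = 6 stereoisomers in total.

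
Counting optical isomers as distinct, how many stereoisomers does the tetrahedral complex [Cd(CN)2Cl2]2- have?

1

All four vertices of a tetrahedron are equivalent and mutually adjacent, so cis/trans isomerism cannot arise.
Only one geometric arrangement is possible.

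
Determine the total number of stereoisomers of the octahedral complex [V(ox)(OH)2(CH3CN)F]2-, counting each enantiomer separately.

In an octahedral complex each vertex has one trans partner and four cis neighbours.
Each ox is bidentate and must span two cis positions.
There are 4 geometric isomers: OH cis (3 arrangements, 2 chiral); OH trans.
Of these, 2 lack any improper symmetry element and so occur as enantiomeric pairs, giving 4 + 2 = 6 stereoisomers in total.

6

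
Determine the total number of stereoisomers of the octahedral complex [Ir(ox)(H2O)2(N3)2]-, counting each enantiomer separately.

An octahedron has six vertices in three trans pairs; every non-trans pair is cis.
Each ox is bidentate and must span two cis positions.
Working through the distinct placements yields 3 geometric isomers: H2O trans, N3 cis; H2O cis, N3 cis (chiral); H2O cis, N3 trans.
One of these lacks any improper symmetry element and so occurs as an enantiomeric pair, giving 3 + 1 = 4 stereoisomers in total.

4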